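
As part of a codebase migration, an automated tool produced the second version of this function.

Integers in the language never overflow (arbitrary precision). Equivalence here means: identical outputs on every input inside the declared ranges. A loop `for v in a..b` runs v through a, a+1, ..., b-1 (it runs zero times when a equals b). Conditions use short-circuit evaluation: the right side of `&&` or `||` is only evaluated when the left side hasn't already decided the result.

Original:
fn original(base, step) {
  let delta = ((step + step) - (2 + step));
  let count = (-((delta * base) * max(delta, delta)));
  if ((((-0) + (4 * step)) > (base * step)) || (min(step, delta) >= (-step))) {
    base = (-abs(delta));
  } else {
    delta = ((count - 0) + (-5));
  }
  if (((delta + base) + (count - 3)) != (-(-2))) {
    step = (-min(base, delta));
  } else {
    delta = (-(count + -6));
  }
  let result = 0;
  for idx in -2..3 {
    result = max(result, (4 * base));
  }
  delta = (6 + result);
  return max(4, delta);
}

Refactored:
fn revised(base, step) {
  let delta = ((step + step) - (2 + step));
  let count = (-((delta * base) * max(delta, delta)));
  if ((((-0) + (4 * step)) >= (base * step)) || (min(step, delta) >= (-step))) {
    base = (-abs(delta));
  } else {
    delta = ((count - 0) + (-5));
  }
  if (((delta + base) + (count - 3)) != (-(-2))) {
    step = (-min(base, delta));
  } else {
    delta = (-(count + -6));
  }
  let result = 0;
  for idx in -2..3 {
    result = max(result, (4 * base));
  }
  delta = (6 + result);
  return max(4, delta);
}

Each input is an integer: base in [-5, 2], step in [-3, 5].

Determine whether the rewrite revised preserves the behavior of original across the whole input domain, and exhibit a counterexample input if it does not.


The rewrite breaks on base=1, step=0, where the results are 10 and 6.
original: delta becomes -2; next count becomes -4; next ((((-0) + (4 * step)) > (base * step)) || (min(step, delta) >= (-step))) evaluates to false; next delta becomes -9; next (((delta + base) + (count - 3)) != (-(-2))) evaluates to true; next step becomes 9; next result becomes 0; next at idx=-2:; next result becomes 4; next at idx=-1:; next result becomes 4; next at idx=0:; next result becomes 4; next at idx=1:; next result becomes 4; next at idx=2:; next result becomes 4; next delta becomes 10; next final value 10
revised: delta becomes -2; next count becomes -4; next ((((-0) + (4 * step)) >= (base * step)) || (min(step, delta) >= (-step))) evaluates to true; next base becomes -2; next (((delta + base) + (count - 3)) != (-(-2))) evaluates to true; next step becomes 2; next result becomes 0; next at idx=-2:; next result becomes 0; next at idx=-1:; next result becomes 0; next at idx=0:; next result becomes 0; next at idx=1:; next result becomes 0; next at idx=2:; next result becomes 0; next delta becomes 6; next final value 6
verdict: not equivalent; witness: base=1, step=0


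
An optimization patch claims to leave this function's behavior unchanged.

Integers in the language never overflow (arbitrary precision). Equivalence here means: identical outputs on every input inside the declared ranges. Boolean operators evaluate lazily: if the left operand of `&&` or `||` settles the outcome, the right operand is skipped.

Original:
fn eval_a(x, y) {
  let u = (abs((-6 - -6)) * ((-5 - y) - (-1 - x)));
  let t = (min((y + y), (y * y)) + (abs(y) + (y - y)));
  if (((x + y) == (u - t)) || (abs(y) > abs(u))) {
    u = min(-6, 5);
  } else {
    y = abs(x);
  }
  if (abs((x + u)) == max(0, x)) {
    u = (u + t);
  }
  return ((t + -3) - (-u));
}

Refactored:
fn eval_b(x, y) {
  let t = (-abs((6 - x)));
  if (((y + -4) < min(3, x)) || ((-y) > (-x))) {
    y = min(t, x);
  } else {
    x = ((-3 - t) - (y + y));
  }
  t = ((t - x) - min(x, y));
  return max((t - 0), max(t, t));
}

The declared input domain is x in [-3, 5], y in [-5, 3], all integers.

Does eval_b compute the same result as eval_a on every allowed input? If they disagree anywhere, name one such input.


Try x=-3, y=-5.
eval_a: u becomes 0; next t becomes -5; next (((x + y) == (u - t)) || (abs(y) > abs(u))) evaluates to true; next u becomes -6; next (abs((x + u)) == max(0, x)) evaluates to false; next final value -14
eval_b: t becomes -9; next (((y + -4) < min(3, x)) || ((-y) > (-x))) evaluates to true; next y becomes -9; next t becomes 3; next final value 3
-14 != 3, so the rewrite changes behavior.
verdict: not equivalent; witness: x=-3, y=-5


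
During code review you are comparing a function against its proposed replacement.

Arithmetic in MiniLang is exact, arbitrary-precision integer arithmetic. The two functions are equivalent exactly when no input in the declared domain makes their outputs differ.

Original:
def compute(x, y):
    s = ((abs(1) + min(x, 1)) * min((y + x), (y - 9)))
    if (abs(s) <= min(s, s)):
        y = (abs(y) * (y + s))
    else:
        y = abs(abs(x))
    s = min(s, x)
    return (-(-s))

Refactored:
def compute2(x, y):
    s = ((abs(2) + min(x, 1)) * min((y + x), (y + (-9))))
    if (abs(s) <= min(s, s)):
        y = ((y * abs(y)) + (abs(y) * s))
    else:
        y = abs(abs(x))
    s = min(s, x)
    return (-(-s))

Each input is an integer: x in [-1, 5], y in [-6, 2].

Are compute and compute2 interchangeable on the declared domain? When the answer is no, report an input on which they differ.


These are not equivalent — on x=-1, y=-6 the outputs split (-1 vs -15).
compute: s becomes 0; next (abs(s) <= min(s, s)) evaluates to true; next y becomes -36; next s becomes -1; next final value -1
compute2: s becomes -15; next (abs(s) <= min(s, s)) evaluates to false; next y becomes 1; next s becomes -15; next final value -15
verdict: not equivalent; witness: x=-1, y=-6


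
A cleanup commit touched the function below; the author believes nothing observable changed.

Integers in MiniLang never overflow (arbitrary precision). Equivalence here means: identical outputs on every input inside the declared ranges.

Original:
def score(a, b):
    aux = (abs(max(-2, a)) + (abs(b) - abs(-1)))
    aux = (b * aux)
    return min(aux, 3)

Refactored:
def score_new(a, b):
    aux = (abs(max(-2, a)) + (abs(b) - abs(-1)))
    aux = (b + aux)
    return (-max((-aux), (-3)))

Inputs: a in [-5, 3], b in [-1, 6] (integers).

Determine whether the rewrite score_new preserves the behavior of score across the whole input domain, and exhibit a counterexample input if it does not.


On input a=-5, b=-1, score returns -2 while score_new returns 1.
verdict: not equivalent; witness: a=-5, b=-1


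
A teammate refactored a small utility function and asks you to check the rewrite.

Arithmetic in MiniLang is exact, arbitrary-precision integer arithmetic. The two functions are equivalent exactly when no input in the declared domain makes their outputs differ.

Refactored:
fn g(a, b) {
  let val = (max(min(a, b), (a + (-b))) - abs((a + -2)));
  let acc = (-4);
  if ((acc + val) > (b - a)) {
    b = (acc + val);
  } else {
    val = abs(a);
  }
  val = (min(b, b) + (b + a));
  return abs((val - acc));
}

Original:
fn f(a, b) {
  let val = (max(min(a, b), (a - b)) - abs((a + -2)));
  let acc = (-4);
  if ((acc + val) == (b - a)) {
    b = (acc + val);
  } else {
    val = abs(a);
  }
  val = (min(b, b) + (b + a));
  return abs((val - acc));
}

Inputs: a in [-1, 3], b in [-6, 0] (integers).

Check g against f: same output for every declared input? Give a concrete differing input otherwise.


There is a counterexample at a=-1, b=-6: 9 on one side, 1 on the other.
f: val=2, then acc=-4, then ((acc + val) == (b - a)) is false, then val=1, then val=-13, then returns 9
g: val=2, then acc=-4, then ((acc + val) > (b - a)) is true, then b=-2, then val=-5, then returns 1
verdict: not equivalent; witness: a=-1, b=-6


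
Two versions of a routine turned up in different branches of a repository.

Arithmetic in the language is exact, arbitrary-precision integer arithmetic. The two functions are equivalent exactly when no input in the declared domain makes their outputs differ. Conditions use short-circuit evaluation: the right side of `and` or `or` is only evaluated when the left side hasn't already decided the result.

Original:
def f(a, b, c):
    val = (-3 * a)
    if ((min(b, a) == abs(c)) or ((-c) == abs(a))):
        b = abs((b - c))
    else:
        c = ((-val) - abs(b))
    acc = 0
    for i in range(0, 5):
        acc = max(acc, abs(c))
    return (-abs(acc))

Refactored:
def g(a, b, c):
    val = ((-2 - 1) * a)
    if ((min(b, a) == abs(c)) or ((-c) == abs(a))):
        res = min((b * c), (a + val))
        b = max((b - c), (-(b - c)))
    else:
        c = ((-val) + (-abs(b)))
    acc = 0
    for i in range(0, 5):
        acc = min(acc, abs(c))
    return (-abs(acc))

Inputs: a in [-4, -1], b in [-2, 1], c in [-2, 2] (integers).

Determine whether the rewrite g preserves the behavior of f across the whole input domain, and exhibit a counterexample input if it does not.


Take a=-4, b=-2, c=-2.
f: val becomes 12; next ((min(b, a) == abs(c)) or ((-c) == abs(a))) evaluates to false; next c becomes -14; next acc becomes 0; next at i=0:; next acc becomes 14; next at i=1:; next acc becomes 14; next at i=2:; next acc becomes 14; next at i=3:; next acc becomes 14; next at i=4:; next acc becomes 14; next final value -14
g: val becomes 12; next ((min(b, a) == abs(c)) or ((-c) == abs(a))) evaluates to false; next c becomes -14; next acc becomes 0; next at i=0:; next acc becomes 0; next at i=1:; next acc becomes 0; next at i=2:; next acc becomes 0; next at i=3:; next acc becomes 0; next at i=4:; next acc becomes 0; next final value 0
-14 vs 0 — the two versions disagree here.
verdict: not equivalent; witness: a=-4, b=-2, c=-2


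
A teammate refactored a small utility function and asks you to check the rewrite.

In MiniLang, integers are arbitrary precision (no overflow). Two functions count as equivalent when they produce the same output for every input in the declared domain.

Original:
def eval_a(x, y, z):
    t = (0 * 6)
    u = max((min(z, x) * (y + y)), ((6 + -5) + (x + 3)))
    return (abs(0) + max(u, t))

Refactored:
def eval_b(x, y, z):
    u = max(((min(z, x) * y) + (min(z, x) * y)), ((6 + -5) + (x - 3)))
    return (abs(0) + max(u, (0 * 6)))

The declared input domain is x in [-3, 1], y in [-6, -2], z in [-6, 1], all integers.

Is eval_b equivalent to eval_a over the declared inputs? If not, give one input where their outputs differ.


Input x=0, y=-6, z=0: 4 from eval_a versus 0 from eval_b.
verdict: not equivalent; witness: x=0, y=-6, z=0


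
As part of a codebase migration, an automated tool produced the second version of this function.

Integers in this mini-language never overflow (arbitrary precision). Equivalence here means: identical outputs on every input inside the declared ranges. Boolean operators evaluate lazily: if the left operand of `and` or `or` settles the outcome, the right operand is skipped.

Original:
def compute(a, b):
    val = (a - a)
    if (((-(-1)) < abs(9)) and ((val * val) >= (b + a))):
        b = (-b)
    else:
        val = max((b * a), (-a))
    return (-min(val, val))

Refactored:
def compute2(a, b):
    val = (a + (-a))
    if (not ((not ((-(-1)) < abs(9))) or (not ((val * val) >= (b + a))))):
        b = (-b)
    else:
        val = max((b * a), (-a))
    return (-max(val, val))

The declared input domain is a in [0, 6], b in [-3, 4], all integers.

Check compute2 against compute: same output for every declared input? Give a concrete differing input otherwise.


The one real change (`min(val, val)` became `max(val, val)`) has no effect anywhere in the declared ranges.
As a probe, take a=4, b=2: compute runs val := 0 | (((-(-1)) < abs(9)) and ((val * val) >= (b + a))): false | val := 8 | result -8; compute2 runs val := 0 | (not ((not ((-(-1)) < abs(9))) or (not ((val * val) >= (b + a))))): false | val := 8 | result -8; both end at -8.
Across all 56 domain points the two functions coincide.
verdict: equivalent


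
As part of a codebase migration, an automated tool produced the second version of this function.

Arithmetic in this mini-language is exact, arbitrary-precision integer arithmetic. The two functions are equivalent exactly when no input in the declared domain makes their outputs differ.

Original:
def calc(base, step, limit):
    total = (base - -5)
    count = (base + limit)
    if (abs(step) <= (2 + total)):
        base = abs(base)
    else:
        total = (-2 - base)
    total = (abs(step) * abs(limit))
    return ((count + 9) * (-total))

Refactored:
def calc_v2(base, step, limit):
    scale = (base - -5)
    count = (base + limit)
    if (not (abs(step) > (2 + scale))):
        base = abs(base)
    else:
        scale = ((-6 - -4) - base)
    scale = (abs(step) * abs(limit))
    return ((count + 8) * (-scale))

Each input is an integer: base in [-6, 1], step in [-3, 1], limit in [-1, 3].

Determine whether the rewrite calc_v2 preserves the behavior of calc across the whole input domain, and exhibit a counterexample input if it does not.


Not equivalent: base=-6, step=-3, limit=-1 separates them (-6 vs -3).
calc: total=-1, then count=-7, then (abs(step) <= (2 + total)) is false, then total=4, then total=3, then returns -6
calc_v2: scale=-1, then count=-7, then (not (abs(step) > (2 + scale))) is false, then scale=4, then scale=3, then returns -3
verdict: not equivalent; witness: base=-6, step=-3, limit=-1


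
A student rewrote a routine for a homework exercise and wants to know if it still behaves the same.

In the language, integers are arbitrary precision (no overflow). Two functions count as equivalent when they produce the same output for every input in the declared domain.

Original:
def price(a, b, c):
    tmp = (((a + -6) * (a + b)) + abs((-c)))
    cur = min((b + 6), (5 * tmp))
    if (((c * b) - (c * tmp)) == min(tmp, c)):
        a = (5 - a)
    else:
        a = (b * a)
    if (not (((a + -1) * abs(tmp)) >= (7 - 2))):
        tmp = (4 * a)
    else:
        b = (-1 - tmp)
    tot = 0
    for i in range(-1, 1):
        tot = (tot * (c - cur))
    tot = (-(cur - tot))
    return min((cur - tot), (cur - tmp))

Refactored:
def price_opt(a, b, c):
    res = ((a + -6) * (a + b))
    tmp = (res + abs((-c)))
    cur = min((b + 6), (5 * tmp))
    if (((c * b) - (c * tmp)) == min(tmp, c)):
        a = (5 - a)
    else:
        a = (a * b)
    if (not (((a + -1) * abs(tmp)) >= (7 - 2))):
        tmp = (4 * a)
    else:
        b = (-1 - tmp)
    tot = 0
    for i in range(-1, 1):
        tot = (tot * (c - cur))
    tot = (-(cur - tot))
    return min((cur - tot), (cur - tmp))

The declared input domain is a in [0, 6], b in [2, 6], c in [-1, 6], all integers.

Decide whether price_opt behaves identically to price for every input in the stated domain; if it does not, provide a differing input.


Behavior is preserved: although local variable names differ, plus statement counts differ, the outputs never diverge.
Tracing a=5, b=6, c=0: price: tmp = -11; cur = -55; (((c * b) - (c * tmp)) == min(tmp, c)) -> false; a = 30; (not (((a + -1) * abs(tmp)) >= (7 - 2))) -> false; b = 10; tot = 0; [i=-1]; tot = 0; [i=0]; tot = 0; tot = 55; return -110 | price_opt: res = -11; tmp = -11; cur = -55; (((c * b) - (c * tmp)) == min(tmp, c)) -> false; a = 30; (not (((a + -1) * abs(tmp)) >= (7 - 2))) -> false; b = 10; tot = 0; [i=-1]; tot = 0; [i=0]; tot = 0; tot = 55; return -110 — matching result -110.
Every one of the 280 inputs gives matching results.
verdict: equivalent


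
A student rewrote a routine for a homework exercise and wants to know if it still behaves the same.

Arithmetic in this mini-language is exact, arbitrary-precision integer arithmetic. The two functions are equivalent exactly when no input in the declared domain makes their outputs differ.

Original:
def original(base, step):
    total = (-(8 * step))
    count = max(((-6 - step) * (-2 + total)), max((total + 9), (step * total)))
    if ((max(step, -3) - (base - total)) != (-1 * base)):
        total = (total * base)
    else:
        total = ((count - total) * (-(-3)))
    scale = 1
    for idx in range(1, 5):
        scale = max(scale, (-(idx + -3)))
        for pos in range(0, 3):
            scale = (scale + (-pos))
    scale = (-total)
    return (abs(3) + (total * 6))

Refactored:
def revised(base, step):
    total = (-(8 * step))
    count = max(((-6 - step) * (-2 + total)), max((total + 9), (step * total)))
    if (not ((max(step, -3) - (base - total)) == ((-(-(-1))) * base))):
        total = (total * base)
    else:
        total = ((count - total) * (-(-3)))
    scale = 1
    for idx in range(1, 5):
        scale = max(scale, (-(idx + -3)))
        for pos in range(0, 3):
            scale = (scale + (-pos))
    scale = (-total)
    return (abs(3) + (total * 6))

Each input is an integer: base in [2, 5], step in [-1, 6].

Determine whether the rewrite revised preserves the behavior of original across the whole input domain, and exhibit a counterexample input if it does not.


The two versions differ — the changes include boolean connective usage differs; also comparison usage differs.
Spot check at base=5, step=3 — original: total := -24 | count := 234 | ((max(step, -3) - (base - total)) != (-1 * base)): true | total := -120 | scale := 1 | iter idx=1: | scale := 2 | iter pos=0: | scale := 2 | iter pos=1: | scale := 1 | iter pos=2: | scale := -1 | iter idx=2: | scale := 1 | iter pos=0: | scale := 1 | iter pos=1: | scale := 0 | iter pos=2: | scale := -2 | iter idx=3: | scale := 0 | iter pos=0: | scale := 0 | iter pos=1: | scale := -1 | iter pos=2: | scale := -3 | iter idx=4: | scale := -1 | iter pos=0: | scale := -1 | iter pos=1: | scale := -2 | iter pos=2: | scale := -4 | scale := 120 | result -717. revised: total := -24 | count := 234 | (not ((max(step, -3) - (base - total)) == ((-(-(-1))) * base))): true | total := -120 | scale := 1 | iter idx=1: | scale := 2 | iter pos=0: | scale := 2 | iter pos=1: | scale := 1 | iter pos=2: | scale := -1 | iter idx=2: | scale := 1 | iter pos=0: | scale := 1 | iter pos=1: | scale := 0 | iter pos=2: | scale := -2 | iter idx=3: | scale := 0 | iter pos=0: | scale := 0 | iter pos=1: | scale := -1 | iter pos=2: | scale := -3 | iter idx=4: | scale := -1 | iter pos=0: | scale := -1 | iter pos=1: | scale := -2 | iter pos=2: | scale := -4 | scale := 120 | result -717. Both give -717.
Every one of the 32 inputs gives matching results.
verdict: equivalent


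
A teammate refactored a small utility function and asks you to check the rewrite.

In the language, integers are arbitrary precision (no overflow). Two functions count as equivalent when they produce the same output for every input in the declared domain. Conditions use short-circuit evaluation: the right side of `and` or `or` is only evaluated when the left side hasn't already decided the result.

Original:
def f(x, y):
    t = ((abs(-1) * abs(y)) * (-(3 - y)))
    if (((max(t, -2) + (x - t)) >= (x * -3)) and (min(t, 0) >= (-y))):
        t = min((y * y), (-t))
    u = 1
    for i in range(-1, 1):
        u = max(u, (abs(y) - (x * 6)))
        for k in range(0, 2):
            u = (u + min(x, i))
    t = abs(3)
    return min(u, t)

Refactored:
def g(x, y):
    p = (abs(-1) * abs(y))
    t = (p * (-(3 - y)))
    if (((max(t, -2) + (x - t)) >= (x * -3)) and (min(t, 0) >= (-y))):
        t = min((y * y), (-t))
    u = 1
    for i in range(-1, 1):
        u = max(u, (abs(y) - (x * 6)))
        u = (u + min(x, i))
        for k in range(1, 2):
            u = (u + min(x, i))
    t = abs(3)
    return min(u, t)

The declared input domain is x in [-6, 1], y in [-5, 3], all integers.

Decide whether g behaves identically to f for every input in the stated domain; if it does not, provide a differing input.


This is a faithful refactor — statement counts differ; local variable names differ; min/max/abs usage differs; loop structure differs; arithmetic usage differs, but the computed results match everywhere.
Spot check at x=-4, y=3 — f: t=0, then (((max(t, -2) + (x - t)) >= (x * -3)) and (min(t, 0) >= (-y))) is false, then u=1, then (i=-1), then u=27, then (k=0), then u=23, then (k=1), then u=19, then (i=0), then u=27, then (k=0), then u=23, then (k=1), then u=19, then t=3, then returns 3. g: p=3, then t=0, then (((max(t, -2) + (x - t)) >= (x * -3)) and (min(t, 0) >= (-y))) is false, then u=1, then (i=-1), then u=27, then u=23, then (k=1), then u=19, then (i=0), then u=27, then u=23, then (k=1), then u=19, then t=3, then returns 3. Both give 3.
Across all 72 domain points the two functions coincide.
verdict: equivalent


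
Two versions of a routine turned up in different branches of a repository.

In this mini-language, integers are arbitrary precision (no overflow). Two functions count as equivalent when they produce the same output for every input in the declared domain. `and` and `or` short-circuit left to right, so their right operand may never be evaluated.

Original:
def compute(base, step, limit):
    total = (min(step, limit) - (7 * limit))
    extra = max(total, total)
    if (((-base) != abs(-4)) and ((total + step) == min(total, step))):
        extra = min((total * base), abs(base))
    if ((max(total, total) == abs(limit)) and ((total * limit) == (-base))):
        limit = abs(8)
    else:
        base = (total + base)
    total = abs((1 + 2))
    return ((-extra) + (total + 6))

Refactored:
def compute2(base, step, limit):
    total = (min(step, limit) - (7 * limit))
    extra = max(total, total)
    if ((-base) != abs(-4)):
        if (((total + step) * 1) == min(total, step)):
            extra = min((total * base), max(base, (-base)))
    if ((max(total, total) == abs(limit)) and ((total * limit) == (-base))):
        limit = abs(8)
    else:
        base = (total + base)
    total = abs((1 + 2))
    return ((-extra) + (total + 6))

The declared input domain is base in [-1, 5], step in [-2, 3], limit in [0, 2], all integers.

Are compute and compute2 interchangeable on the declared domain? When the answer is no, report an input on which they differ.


Comparing the listings, the differences include: constant usage differs; also branching structure differs; also boolean connective usage differs; also arithmetic usage differs; also statement counts differ; also min/max/abs usage differs.
Spot check at base=-1, step=0, limit=0 — compute: total := 0 | extra := 0 | (((-base) != abs(-4)) and ((total + step) == min(total, step))): true | extra := 0 | ((max(total, total) == abs(limit)) and ((total * limit) == (-base))): false | base := -1 | total := 3 | result 9. compute2: total := 0 | extra := 0 | ((-base) != abs(-4)): true | (((total + step) * 1) == min(total, step)): true | extra := 0 | ((max(total, total) == abs(limit)) and ((total * limit) == (-base))): false | base := -1 | total := 3 | result 9. Both give 9.
Across all 126 domain points the two functions coincide.
verdict: equivalent


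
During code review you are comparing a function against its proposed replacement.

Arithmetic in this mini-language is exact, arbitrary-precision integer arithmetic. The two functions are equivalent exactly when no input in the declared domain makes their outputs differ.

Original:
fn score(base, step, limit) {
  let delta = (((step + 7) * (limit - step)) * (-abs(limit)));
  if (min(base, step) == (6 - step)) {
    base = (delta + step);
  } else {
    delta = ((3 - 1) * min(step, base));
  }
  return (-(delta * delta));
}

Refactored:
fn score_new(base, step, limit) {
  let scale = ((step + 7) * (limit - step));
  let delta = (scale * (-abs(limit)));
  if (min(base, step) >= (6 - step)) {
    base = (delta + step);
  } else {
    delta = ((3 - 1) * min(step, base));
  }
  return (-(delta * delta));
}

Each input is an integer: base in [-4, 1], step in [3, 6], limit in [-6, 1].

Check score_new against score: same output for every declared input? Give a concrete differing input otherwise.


Consider the input base=1, step=6, limit=-6.
score: delta=936, then (min(base, step) == (6 - step)) is false, then delta=2, then returns -4
score_new: scale=-156, then delta=936, then (min(base, step) >= (6 - step)) is true, then base=942, then returns -876096
-4 and -876096 differ, so these are not the same function on this domain.
verdict: not equivalent; witness: base=1, step=6, limit=-6


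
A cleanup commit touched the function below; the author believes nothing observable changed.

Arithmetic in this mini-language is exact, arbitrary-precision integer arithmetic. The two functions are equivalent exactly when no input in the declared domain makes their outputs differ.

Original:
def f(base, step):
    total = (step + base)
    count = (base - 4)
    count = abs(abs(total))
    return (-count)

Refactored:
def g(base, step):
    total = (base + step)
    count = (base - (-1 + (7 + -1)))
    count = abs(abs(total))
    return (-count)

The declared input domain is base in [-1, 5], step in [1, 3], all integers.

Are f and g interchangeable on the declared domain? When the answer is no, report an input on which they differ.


Whatever the rewrite altered, no input in the stated domain can expose a difference.
Spot check at base=3, step=3 — f: total becomes 6; next count becomes -1; next count becomes 6; next final value -6. g: total becomes 6; next count becomes -2; next count becomes 6; next final value -6. Both give -6.
An exhaustive pass over the 21 declared inputs shows identical outputs.
verdict: equivalent


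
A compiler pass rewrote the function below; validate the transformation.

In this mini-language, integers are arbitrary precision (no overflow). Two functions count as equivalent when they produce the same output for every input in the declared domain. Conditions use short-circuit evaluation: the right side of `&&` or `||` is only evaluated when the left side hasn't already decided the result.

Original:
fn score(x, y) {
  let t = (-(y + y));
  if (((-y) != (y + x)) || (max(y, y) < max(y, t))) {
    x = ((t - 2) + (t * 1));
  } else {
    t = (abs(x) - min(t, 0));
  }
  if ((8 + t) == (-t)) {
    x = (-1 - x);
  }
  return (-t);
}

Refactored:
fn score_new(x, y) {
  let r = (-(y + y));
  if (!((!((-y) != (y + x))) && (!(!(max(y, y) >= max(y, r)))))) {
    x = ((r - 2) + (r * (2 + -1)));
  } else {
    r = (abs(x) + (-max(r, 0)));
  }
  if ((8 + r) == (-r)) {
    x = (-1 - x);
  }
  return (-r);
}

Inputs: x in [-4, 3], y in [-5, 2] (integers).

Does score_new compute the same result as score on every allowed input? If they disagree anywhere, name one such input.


The rewrite breaks on x=-4, y=2, where the results are -8 and -4.
score: t = -4; (((-y) != (y + x)) || (max(y, y) < max(y, t))) -> false; t = 8; ((8 + t) == (-t)) -> false; return -8
score_new: r = -4; (!((!((-y) != (y + x))) && (!(!(max(y, y) >= max(y, r)))))) -> false; r = 4; ((8 + r) == (-r)) -> false; return -4
verdict: not equivalent; witness: x=-4, y=2


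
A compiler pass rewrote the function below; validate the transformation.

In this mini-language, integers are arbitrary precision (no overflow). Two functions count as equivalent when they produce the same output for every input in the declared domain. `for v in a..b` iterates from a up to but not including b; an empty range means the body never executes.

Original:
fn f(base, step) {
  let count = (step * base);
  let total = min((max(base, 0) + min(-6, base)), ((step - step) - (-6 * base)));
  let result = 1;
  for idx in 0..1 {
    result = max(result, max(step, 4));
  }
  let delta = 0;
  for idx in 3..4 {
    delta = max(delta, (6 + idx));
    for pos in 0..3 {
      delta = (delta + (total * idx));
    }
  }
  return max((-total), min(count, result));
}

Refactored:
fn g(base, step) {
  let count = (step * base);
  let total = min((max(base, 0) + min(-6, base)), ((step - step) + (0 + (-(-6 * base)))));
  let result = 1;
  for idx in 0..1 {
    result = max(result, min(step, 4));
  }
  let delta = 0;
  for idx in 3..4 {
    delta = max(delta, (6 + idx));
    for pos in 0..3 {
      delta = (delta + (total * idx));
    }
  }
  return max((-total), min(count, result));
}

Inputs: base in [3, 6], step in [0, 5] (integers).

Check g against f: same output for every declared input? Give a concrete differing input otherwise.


Input base=3, step=2: 4 from f versus 3 from g.
verdict: not equivalent; witness: base=3, step=2


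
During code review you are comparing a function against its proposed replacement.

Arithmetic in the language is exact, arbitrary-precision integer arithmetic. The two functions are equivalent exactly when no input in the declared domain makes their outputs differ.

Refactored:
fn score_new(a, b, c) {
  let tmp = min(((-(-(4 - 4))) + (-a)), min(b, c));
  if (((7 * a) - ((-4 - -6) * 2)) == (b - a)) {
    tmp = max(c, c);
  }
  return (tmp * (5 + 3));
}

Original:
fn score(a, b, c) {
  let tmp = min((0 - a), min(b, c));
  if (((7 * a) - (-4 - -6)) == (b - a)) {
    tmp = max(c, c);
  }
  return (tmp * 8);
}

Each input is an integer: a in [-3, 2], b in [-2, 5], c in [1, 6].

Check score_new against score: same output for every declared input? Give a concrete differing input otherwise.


Evaluate both at a=0, b=-2, c=1.
score: tmp := -2 | (((7 * a) - (-4 - -6)) == (b - a)): true | tmp := 1 | result 8
score_new: tmp := -2 | (((7 * a) - ((-4 - -6) * 2)) == (b - a)): false | result -16
8 != -16, so the rewrite changes behavior.
verdict: not equivalent; witness: a=0, b=-2, c=1


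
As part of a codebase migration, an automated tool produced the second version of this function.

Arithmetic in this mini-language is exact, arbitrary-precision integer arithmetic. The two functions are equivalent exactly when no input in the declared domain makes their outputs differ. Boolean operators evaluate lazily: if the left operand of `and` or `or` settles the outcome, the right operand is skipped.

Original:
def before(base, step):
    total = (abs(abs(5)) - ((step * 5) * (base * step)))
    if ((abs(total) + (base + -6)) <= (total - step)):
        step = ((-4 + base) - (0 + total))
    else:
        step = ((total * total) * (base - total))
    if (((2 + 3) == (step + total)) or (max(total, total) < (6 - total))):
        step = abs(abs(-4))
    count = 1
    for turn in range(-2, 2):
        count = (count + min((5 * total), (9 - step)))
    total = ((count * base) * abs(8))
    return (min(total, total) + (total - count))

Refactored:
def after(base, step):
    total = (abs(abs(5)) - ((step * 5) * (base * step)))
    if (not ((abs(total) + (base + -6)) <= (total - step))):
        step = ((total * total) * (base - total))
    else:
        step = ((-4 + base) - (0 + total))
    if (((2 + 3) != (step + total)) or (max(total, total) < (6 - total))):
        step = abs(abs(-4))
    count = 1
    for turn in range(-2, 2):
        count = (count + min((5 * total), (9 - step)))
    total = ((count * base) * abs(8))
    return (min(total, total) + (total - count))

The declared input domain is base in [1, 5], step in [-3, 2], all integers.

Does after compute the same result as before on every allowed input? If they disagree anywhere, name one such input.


Take base=1, step=0.
before: total := 5 | ((abs(total) + (base + -6)) <= (total - step)): true | step := -8 | (((2 + 3) == (step + total)) or (max(total, total) < (6 - total))): false | count := 1 | iter turn=-2: | count := 18 | iter turn=-1: | count := 35 | iter turn=0: | count := 52 | iter turn=1: | count := 69 | total := 552 | result 1035
after: total := 5 | (not ((abs(total) + (base + -6)) <= (total - step))): false | step := -8 | (((2 + 3) != (step + total)) or (max(total, total) < (6 - total))): true | step := 4 | count := 1 | iter turn=-2: | count := 6 | iter turn=-1: | count := 11 | iter turn=0: | count := 16 | iter turn=1: | count := 21 | total := 168 | result 315
1035 against 315: the behavior changed.
verdict: not equivalent; witness: base=1, step=0


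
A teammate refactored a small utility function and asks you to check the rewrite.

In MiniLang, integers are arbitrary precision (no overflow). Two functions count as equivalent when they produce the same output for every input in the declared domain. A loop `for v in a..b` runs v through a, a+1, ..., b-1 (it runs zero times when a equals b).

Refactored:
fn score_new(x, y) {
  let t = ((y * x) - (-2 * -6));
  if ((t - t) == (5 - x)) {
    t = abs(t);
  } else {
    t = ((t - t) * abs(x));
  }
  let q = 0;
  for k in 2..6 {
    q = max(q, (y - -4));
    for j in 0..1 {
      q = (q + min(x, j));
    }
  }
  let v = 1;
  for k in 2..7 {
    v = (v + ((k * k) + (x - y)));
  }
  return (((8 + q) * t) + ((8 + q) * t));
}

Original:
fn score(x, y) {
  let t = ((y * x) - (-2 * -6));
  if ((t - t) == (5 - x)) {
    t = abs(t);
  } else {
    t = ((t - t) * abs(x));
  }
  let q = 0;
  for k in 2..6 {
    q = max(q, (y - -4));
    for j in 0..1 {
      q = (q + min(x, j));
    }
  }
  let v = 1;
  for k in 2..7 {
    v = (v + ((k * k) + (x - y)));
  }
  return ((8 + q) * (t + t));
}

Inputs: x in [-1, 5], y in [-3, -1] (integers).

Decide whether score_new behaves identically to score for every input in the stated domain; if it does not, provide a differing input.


Comparing the listings, the differences include: constant usage differs, arithmetic usage differs.
As a probe, take x=5, y=-3: score runs t := -27 | ((t - t) == (5 - x)): true | t := 27 | q := 0 | iter k=2: | q := 1 | iter j=0: | q := 1 | iter k=3: | q := 1 | iter j=0: | q := 1 | iter k=4: | q := 1 | iter j=0: | q := 1 | iter k=5: | q := 1 | iter j=0: | q := 1 | v := 1 | iter k=2: | v := 13 | iter k=3: | v := 30 | iter k=4: | v := 54 | iter k=5: | v := 87 | iter k=6: | v := 131 | result 486; score_new runs t := -27 | ((t - t) == (5 - x)): true | t := 27 | q := 0 | iter k=2: | q := 1 | iter j=0: | q := 1 | iter k=3: | q := 1 | iter j=0: | q := 1 | iter k=4: | q := 1 | iter j=0: | q := 1 | iter k=5: | q := 1 | iter j=0: | q := 1 | v := 1 | iter k=2: | v := 13 | iter k=3: | v := 30 | iter k=4: | v := 54 | iter k=5: | v := 87 | iter k=6: | v := 131 | result 486; both end at 486.
Sweeping the whole domain (21 inputs) finds no disagreement.
verdict: equivalent


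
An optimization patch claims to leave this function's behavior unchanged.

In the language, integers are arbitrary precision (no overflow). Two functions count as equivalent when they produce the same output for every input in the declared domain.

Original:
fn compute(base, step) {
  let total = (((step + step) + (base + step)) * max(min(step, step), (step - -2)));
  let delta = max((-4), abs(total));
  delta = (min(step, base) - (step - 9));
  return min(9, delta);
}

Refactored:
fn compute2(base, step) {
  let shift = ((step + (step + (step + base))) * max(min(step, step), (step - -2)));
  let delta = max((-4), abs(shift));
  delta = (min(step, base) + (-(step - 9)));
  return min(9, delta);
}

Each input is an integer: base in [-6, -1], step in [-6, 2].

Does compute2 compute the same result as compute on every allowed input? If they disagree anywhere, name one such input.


The two are interchangeable: local variable names differ, arithmetic usage differs, and every declared input agrees.
Tracing base=-2, step=-6: compute: total=80, then delta=80, then delta=9, then returns 9 | compute2: shift=80, then delta=80, then delta=9, then returns 9 — matching result 9.
An exhaustive pass over the 54 declared inputs shows identical outputs.
verdict: equivalent


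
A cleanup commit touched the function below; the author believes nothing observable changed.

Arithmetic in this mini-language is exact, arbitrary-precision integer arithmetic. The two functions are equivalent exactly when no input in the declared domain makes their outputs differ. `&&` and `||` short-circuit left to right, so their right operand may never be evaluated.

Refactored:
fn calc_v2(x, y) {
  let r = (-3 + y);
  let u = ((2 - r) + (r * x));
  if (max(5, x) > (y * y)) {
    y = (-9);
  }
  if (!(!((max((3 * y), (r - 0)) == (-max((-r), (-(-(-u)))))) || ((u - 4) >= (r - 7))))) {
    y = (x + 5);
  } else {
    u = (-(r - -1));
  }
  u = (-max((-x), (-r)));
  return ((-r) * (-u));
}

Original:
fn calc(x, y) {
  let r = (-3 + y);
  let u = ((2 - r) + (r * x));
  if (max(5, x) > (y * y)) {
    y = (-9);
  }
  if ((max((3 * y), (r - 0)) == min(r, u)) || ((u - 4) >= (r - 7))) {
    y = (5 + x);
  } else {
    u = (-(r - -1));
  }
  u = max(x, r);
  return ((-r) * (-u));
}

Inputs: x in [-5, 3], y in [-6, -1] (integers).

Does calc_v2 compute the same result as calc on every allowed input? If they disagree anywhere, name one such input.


Evaluate both at x=-5, y=-6.
calc: r := -9 | u := 56 | (max(5, x) > (y * y)): false | ((max((3 * y), (r - 0)) == min(r, u)) || ((u - 4) >= (r - 7))): true | y := 0 | u := -5 | result 45
calc_v2: r := -9 | u := 56 | (max(5, x) > (y * y)): false | (!(!((max((3 * y), (r - 0)) == (-max((-r), (-(-(-u)))))) || ((u - 4) >= (r - 7))))): true | y := 0 | u := -9 | result 81
45 against 81: the behavior changed.
verdict: not equivalent; witness: x=-5, y=-6


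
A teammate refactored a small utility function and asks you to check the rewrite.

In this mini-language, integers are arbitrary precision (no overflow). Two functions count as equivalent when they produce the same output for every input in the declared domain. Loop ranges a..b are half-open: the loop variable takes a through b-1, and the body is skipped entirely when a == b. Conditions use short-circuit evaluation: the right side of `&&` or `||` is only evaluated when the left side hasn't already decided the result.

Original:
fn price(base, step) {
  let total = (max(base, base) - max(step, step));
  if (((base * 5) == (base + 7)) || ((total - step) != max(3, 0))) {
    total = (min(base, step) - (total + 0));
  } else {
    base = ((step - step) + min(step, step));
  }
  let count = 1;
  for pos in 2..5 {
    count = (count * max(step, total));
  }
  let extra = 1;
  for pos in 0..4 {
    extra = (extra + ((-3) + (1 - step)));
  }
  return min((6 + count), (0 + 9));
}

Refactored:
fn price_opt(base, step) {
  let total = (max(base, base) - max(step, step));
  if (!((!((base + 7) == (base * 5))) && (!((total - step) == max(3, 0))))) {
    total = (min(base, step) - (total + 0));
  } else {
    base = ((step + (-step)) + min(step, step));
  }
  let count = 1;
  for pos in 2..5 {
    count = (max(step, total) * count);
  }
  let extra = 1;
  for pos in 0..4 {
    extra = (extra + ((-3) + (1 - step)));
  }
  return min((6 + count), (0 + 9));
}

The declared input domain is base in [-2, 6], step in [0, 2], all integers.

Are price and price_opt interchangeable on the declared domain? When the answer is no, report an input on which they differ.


Run the pair on base=1, step=0.
price: total becomes 1; next (((base * 5) == (base + 7)) || ((total - step) != max(3, 0))) evaluates to true; next total becomes -1; next count becomes 1; next at pos=2:; next count becomes 0; next at pos=3:; next count becomes 0; next at pos=4:; next count becomes 0; next extra becomes 1; next at pos=0:; next extra becomes -1; next at pos=1:; next extra becomes -3; next at pos=2:; next extra becomes -5; next at pos=3:; next extra becomes -7; next final value 6
price_opt: total becomes 1; next (!((!((base + 7) == (base * 5))) && (!((total - step) == max(3, 0))))) evaluates to false; next base becomes 0; next count becomes 1; next at pos=2:; next count becomes 1; next at pos=3:; next count becomes 1; next at pos=4:; next count becomes 1; next extra becomes 1; next at pos=0:; next extra becomes -1; next at pos=1:; next extra becomes -3; next at pos=2:; next extra becomes -5; next at pos=3:; next extra becomes -7; next final value 7
6 against 7: the behavior changed.
verdict: not equivalent; witness: base=1, step=0


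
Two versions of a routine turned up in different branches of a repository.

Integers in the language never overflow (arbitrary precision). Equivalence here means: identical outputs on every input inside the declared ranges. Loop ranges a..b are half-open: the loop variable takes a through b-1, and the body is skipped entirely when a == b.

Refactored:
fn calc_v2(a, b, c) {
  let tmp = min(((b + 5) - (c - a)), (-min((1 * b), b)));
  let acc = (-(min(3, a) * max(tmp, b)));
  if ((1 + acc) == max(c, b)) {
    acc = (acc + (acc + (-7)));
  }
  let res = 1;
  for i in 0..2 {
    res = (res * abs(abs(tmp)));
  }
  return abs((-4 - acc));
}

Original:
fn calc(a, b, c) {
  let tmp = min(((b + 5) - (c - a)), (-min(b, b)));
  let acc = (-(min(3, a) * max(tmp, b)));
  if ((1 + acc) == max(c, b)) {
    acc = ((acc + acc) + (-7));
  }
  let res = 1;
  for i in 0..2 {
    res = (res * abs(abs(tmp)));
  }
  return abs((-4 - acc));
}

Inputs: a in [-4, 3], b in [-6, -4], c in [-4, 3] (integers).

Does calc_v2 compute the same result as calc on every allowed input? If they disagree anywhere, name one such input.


Equivalent — the differences include constant usage differs; arithmetic usage differs, yet no declared input distinguishes the two.
As a probe, take a=-3, b=-5, c=-3: calc runs tmp becomes 0; next acc becomes 0; next ((1 + acc) == max(c, b)) evaluates to false; next res becomes 1; next at i=0:; next res becomes 0; next at i=1:; next res becomes 0; next final value 4; calc_v2 runs tmp becomes 0; next acc becomes 0; next ((1 + acc) == max(c, b)) evaluates to false; next res becomes 1; next at i=0:; next res becomes 0; next at i=1:; next res becomes 0; next final value 4; both end at 4.
Sweeping the whole domain (192 inputs) finds no disagreement.
verdict: equivalent
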